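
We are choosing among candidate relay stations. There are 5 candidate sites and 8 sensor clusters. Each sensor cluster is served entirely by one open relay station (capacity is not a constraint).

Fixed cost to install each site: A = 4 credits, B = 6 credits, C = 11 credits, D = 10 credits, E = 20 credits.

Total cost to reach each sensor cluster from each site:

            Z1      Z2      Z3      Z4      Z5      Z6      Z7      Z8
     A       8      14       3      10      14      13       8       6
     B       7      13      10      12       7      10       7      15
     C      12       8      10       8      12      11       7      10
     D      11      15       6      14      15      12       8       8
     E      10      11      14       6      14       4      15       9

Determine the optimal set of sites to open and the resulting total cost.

For any fixed open set, each sensor cluster goes to its cheapest open site; total = fixed + service.
{A, B}: Z1→B 7, Z2→B 13, Z3→A 3, Z4→A 10, Z5→B 7, Z6→B 10, Z7→B 7, Z8→A 6. Service 63; fixed 10; total 73.
{A, B, C}: service 56 + fixed 21 = 77
{A, C}: Z1→A 8, Z2→C 8, Z3→A 3, Z4→C 8, Z5→C 12, Z6→C 11, Z7→C 7, Z8→A 6. Service 63; fixed 15; total 78.
{A, B, C, D, E}: Z1→B 7, Z2→C 8, Z3→A 3, Z4→E 6, Z5→B 7, Z6→E 4, Z7→B 7, Z8→A 6. Service 48; fixed 51; total 99.
No other subset beats 73.

Open A and B; minimum total cost 73.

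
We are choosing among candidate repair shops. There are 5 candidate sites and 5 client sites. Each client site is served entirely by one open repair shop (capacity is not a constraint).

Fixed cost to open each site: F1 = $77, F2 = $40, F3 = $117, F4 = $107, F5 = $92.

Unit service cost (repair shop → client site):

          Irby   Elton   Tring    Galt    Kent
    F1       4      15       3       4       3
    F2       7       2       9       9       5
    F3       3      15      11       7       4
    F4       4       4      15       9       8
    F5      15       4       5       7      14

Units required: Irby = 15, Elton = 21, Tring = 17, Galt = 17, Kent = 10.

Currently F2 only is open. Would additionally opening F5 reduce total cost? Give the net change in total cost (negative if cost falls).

Current service cost with {F2}: 503.
Adding F5: each client site re-picks its cheapest; new service cost 401, saving 102.
Extra fixed cost: 92. Net change = 92 − 102 = -10.
(Totals: 543 → 533.)

Yes — net change −10 (cost falls by 10).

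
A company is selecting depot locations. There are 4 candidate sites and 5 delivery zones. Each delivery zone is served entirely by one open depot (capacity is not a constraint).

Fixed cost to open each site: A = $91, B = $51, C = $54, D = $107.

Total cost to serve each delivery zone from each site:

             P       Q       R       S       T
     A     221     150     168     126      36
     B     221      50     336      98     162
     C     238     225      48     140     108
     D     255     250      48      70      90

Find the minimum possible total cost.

For any fixed open set, each delivery zone goes to its cheapest open site; total = fixed + service.
{B, C}: P→B 221, Q→B 50, R→C 48, S→B 98, T→C 108. Service 525; fixed 105; total 630.
{B, D}: P→B 221, Q→B 50, R→D 48, S→D 70, T→D 90. Service 479; fixed 158; total 637.
{A, B, C}: service 453 + fixed 196 = 649
{A, B, C, D}: service 425 + fixed 303 = 728
(All 15 nonempty subsets were checked; B and C is lowest.)

Minimum total cost: 630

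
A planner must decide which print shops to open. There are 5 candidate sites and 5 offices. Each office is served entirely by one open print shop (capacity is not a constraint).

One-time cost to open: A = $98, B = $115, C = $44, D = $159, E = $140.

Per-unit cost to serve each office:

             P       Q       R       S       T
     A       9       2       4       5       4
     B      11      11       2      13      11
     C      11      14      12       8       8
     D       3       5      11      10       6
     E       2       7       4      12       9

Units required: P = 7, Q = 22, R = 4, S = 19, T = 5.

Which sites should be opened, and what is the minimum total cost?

Open A only; minimum total cost 336.

For any fixed open set, each office goes to its cheapest open site; total = fixed + service.
{A}: P→A 9·7=63, Q→A 2·22=44, R→A 4·4=16, S→A 5·19=95, T→A 4·5=20. Service 238; fixed 98; total 336.
{A, C}: service 238 + fixed 142 = 380
{A, E}: service 189 + fixed 238 = 427
{A, B, C, D, E}: P→E 2·7=14, Q→A 2·22=44, R→B 2·4=8, S→A 5·19=95, T→A 4·5=20. Service 181; fixed 556; total 737.
No other subset beats 336.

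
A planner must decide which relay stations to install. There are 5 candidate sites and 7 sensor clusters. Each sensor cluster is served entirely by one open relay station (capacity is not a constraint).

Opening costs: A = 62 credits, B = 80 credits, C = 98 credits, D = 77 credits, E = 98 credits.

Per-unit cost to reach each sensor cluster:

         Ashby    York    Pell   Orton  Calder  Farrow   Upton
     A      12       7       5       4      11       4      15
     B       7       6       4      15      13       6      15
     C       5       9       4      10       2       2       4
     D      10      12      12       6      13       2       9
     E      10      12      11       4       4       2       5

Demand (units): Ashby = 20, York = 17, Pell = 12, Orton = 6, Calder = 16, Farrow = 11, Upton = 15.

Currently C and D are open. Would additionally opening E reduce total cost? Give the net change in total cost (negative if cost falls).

No — net change +86 (cost rises by 86).

Current service cost with {C, D}: 451.
Adding E: each sensor cluster re-picks its cheapest; new service cost 439, saving 12.
Extra fixed cost: 98. Net change = 98 − 12 = 86.
(Totals: 626 → 712.)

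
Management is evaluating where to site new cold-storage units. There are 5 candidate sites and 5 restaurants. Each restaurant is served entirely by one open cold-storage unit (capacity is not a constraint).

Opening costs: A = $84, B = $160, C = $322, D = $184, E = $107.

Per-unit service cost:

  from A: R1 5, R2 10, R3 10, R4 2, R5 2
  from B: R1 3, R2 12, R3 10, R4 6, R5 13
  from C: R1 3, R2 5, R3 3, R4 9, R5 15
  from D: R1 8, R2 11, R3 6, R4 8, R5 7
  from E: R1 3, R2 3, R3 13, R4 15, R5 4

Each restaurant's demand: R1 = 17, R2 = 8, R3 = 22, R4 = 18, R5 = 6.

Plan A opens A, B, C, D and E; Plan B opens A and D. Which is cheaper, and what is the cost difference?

Plan B is cheaper by 433.

Plan A: {A, B, C, D, E}: R1→B 3·17=51, R2→E 3·8=24, R3→C 3·22=66, R4→A 2·18=36, R5→A 2·6=12. Service 189; fixed 857; total 1046.
Plan B: {A, D}: R1→A 5·17=85, R2→A 10·8=80, R3→D 6·22=132, R4→A 2·18=36, R5→A 2·6=12. Service 345; fixed 268; total 613.
Difference: |1046 − 613| = 433.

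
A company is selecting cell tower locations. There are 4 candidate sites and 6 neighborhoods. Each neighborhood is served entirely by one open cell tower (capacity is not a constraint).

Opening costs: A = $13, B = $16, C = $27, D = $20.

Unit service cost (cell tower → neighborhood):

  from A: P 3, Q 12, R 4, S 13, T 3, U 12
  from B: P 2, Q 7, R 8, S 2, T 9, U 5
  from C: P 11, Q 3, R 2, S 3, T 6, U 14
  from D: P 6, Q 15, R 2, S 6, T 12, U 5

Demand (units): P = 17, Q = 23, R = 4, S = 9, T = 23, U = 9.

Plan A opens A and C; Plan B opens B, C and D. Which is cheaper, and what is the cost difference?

Plan A: {A, C}: P→A 3·17=51, Q→C 3·23=69, R→C 2·4=8, S→C 3·9=27, T→A 3·23=69, U→A 12·9=108. Service 332; fixed 40; total 372.
Plan B: {B, C, D}: P→B 2·17=34, Q→C 3·23=69, R→C 2·4=8, S→B 2·9=18, T→C 6·23=138, U→B 5·9=45. Service 312; fixed 63; total 375.
Difference: |372 − 375| = 3.

Plan A is cheaper by 3.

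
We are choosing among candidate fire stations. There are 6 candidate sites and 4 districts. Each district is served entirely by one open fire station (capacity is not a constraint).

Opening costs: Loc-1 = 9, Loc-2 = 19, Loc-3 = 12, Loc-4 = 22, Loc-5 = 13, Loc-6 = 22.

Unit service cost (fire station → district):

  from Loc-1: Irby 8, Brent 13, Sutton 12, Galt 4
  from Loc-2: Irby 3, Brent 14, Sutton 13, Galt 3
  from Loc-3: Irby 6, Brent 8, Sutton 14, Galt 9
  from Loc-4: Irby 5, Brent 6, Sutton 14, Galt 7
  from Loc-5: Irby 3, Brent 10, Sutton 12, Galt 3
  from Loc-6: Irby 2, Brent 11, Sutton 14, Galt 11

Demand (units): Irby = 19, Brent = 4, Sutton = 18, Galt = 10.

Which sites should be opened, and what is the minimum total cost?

Open Loc-5 only; minimum total cost 356.

For any fixed open set, each district goes to its cheapest open site; total = fixed + service.
{Loc-5}: Irby→Loc-5 3·19=57, Brent→Loc-5 10·4=40, Sutton→Loc-5 12·18=216, Galt→Loc-5 3·10=30. Service 343; fixed 13; total 356.
{Loc-5, Loc-6}: service 324 + fixed 35 = 359
{Loc-3, Loc-5}: service 335 + fixed 25 = 360
{Loc-1, Loc-2, Loc-3, Loc-4, Loc-5, Loc-6}: Irby→Loc-6 2·19=38, Brent→Loc-4 6·4=24, Sutton→Loc-1 12·18=216, Galt→Loc-2 3·10=30. Service 308; fixed 97; total 405.
No other subset beats 356.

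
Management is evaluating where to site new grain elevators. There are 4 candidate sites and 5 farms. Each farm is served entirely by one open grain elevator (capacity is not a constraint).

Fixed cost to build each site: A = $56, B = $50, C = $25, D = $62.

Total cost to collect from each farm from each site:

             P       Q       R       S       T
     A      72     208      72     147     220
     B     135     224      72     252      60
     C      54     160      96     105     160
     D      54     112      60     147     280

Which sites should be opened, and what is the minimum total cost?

For any fixed open set, each farm goes to its cheapest open site; total = fixed + service.
{B, C}: P→C 54, Q→C 160, R→B 72, S→C 105, T→B 60. Service 451; fixed 75; total 526.
{B, C, D}: service 391 + fixed 137 = 528
{B, D}: P→D 54, Q→D 112, R→D 60, S→D 147, T→B 60. Service 433; fixed 112; total 545.
{A, B, C, D}: service 391 + fixed 193 = 584
No other subset beats 526.

Open B and C; minimum total cost 526.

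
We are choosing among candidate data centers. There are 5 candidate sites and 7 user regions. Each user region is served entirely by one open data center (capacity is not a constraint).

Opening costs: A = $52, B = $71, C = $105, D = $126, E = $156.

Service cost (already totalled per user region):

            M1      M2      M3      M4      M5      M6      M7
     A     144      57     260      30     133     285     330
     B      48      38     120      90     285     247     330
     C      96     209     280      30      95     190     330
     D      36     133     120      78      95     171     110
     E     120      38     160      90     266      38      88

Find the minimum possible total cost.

Minimum total cost: 774

For any fixed open set, each user region goes to its cheapest open site; total = fixed + service.
{A, B, E}: M1→B 48, M2→B 38, M3→B 120, M4→A 30, M5→A 133, M6→E 38, M7→E 88. Service 495; fixed 279; total 774.
{D, E}: M1→D 36, M2→E 38, M3→D 120, M4→D 78, M5→D 95, M6→E 38, M7→E 88. Service 493; fixed 282; total 775.
{A, D, E}: M1→D 36, M2→E 38, M3→D 120, M4→A 30, M5→D 95, M6→E 38, M7→E 88. Service 445; fixed 334; total 779.
{A, B, C, D, E}: M1→D 36, M2→B 38, M3→B 120, M4→A 30, M5→C 95, M6→E 38, M7→E 88. Service 445; fixed 510; total 955.
No other subset beats 774.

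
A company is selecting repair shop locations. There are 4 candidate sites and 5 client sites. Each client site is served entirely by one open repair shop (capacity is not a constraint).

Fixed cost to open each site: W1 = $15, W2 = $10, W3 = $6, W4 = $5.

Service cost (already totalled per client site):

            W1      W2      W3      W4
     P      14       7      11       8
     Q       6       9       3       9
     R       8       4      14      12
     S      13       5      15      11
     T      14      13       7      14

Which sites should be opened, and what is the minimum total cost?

Open W2 and W3; minimum total cost 42.

For any fixed open set, each client site goes to its cheapest open site; total = fixed + service.
{W2, W3}: P→W2 7, Q→W3 3, R→W2 4, S→W2 5, T→W3 7. Service 26; fixed 16; total 42.
{W2, W3, W4}: service 26 + fixed 21 = 47
{W2}: service 38 + fixed 10 = 48
{W1, W2, W3, W4}: P→W2 7, Q→W3 3, R→W2 4, S→W2 5, T→W3 7. Service 26; fixed 36; total 62.
No other subset beats 42.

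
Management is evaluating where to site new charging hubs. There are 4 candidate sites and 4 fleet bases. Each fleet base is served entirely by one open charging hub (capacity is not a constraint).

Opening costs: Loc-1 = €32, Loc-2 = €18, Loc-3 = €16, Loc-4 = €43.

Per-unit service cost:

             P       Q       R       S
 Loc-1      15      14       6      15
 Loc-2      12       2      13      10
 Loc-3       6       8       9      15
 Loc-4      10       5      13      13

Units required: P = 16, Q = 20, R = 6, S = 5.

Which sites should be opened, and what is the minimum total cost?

Open Loc-2 and Loc-3; minimum total cost 274.

For any fixed open set, each fleet base goes to its cheapest open site; total = fixed + service.
{Loc-2, Loc-3}: P→Loc-3 6·16=96, Q→Loc-2 2·20=40, R→Loc-3 9·6=54, S→Loc-2 10·5=50. Service 240; fixed 34; total 274.
{Loc-1, Loc-2, Loc-3}: service 222 + fixed 66 = 288
{Loc-2, Loc-3, Loc-4}: P→Loc-3 6·16=96, Q→Loc-2 2·20=40, R→Loc-3 9·6=54, S→Loc-2 10·5=50. Service 240; fixed 77; total 317.
{Loc-1, Loc-2, Loc-3, Loc-4}: service 222 + fixed 109 = 331
No other subset beats 274.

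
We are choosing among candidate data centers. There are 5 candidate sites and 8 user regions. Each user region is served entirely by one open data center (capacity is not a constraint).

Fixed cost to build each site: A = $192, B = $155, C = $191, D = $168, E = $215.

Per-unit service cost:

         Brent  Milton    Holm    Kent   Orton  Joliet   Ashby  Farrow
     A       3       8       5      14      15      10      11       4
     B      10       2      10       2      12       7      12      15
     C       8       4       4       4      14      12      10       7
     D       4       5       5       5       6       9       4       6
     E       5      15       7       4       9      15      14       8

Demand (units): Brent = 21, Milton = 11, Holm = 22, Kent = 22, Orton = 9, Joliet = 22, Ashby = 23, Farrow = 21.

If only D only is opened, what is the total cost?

Each user region is assigned to its cheapest site among the open ones.
{D}: Brent→D 4·21=84, Milton→D 5·11=55, Holm→D 5·22=110, Kent→D 5·22=110, Orton→D 6·9=54, Joliet→D 9·22=198, Ashby→D 4·23=92, Farrow→D 6·21=126. Service 829; fixed 168; total 997.

Total cost: 997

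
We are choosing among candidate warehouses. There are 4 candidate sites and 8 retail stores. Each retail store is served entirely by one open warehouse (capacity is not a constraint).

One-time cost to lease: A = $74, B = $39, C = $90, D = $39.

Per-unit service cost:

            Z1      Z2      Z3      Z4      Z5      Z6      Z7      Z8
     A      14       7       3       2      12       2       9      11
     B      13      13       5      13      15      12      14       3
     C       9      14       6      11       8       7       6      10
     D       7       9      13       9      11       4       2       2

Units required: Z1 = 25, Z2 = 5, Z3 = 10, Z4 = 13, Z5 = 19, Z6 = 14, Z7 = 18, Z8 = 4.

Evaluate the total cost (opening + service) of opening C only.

Total cost: 986

Each retail store is assigned to its cheapest site among the open ones.
{C}: Z1→C 9·25=225, Z2→C 14·5=70, Z3→C 6·10=60, Z4→C 11·13=143, Z5→C 8·19=152, Z6→C 7·14=98, Z7→C 6·18=108, Z8→C 10·4=40. Service 896; fixed 90; total 986.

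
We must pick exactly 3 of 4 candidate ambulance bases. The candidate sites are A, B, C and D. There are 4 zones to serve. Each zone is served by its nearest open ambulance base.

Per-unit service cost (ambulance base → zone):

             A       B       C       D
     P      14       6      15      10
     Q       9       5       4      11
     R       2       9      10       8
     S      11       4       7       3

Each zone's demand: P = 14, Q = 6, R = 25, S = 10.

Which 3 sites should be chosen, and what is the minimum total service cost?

Choose A, B and D; total service cost 194.

With exactly 3 open, each zone uses its cheapest among the chosen.
{A, B, D}: P→B 6·14=84, Q→B 5·6=30, R→A 2·25=50, S→D 3·10=30. Service cost 194.
{A, B, C}: service cost 198
{A, C, D}: service cost 244
Among all 4 size-3 choices, {A, B, D} is lowest.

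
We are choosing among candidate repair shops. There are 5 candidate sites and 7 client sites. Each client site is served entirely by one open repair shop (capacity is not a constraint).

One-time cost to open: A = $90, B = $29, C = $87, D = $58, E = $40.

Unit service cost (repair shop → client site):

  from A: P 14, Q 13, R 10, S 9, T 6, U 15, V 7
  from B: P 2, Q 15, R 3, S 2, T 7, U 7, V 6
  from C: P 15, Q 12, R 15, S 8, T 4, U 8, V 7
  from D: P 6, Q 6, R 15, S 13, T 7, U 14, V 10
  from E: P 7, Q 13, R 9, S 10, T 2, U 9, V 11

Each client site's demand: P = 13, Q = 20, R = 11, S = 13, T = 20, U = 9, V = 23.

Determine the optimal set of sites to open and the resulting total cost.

For any fixed open set, each client site goes to its cheapest open site; total = fixed + service.
{B, D, E}: P→B 2·13=26, Q→D 6·20=120, R→B 3·11=33, S→B 2·13=26, T→E 2·20=40, U→B 7·9=63, V→B 6·23=138. Service 446; fixed 127; total 573.
{B, D}: P→B 2·13=26, Q→D 6·20=120, R→B 3·11=33, S→B 2·13=26, T→B 7·20=140, U→B 7·9=63, V→B 6·23=138. Service 546; fixed 87; total 633.
{B, E}: service 586 + fixed 69 = 655
{A, B, C, D, E}: service 446 + fixed 304 = 750
No other subset beats 573.

Open B, D and E; minimum total cost 573.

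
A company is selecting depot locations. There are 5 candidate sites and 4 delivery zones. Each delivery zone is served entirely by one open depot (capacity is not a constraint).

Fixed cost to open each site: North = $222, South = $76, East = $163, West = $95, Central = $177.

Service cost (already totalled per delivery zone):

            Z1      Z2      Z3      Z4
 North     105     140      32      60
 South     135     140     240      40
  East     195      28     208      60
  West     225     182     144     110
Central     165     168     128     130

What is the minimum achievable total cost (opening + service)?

For any fixed open set, each delivery zone goes to its cheapest open site; total = fixed + service.
{North}: Z1→North 105, Z2→North 140, Z3→North 32, Z4→North 60. Service 337; fixed 222; total 559.
{North, East}: Z1→North 105, Z2→East 28, Z3→North 32, Z4→North 60. Service 225; fixed 385; total 610.
{North, South}: Z1→North 105, Z2→North 140, Z3→North 32, Z4→South 40. Service 317; fixed 298; total 615.
{North, South, East, West, Central}: service 205 + fixed 733 = 938
No other subset beats 559.

Minimum total cost: 559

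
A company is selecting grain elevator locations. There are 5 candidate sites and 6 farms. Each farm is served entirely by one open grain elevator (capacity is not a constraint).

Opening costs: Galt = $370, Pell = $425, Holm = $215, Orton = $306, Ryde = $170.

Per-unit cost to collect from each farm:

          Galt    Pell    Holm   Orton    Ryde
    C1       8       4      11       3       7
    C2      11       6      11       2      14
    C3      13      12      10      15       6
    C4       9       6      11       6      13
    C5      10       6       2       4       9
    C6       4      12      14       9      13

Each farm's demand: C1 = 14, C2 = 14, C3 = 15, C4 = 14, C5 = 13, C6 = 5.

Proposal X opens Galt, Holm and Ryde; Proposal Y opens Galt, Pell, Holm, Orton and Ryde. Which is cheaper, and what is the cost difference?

Proposal X: {Galt, Holm, Ryde}: C1→Ryde 7·14=98, C2→Galt 11·14=154, C3→Ryde 6·15=90, C4→Galt 9·14=126, C5→Holm 2·13=26, C6→Galt 4·5=20. Service 514; fixed 755; total 1269.
Proposal Y: {Galt, Pell, Holm, Orton, Ryde}: C1→Orton 3·14=42, C2→Orton 2·14=28, C3→Ryde 6·15=90, C4→Pell 6·14=84, C5→Holm 2·13=26, C6→Galt 4·5=20. Service 290; fixed 1486; total 1776.
Difference: |1269 − 1776| = 507.

Proposal X is cheaper by 507.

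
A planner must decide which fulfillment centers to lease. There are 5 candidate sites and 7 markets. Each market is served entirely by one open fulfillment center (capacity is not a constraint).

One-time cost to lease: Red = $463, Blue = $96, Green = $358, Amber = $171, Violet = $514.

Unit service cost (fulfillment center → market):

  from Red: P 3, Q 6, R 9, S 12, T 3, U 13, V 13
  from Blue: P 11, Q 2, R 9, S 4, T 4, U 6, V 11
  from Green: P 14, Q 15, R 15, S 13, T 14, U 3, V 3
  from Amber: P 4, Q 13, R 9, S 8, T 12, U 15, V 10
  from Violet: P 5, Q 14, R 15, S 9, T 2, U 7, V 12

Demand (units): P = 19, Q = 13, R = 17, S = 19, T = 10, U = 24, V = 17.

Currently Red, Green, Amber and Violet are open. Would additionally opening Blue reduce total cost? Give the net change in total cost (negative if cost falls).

Yes — net change −32 (cost falls by 32).

Current service cost with {Red, Green, Amber, Violet}: 583.
Adding Blue: each market re-picks its cheapest; new service cost 455, saving 128.
Extra fixed cost: 96. Net change = 96 − 128 = -32.
(Totals: 2089 → 2057.)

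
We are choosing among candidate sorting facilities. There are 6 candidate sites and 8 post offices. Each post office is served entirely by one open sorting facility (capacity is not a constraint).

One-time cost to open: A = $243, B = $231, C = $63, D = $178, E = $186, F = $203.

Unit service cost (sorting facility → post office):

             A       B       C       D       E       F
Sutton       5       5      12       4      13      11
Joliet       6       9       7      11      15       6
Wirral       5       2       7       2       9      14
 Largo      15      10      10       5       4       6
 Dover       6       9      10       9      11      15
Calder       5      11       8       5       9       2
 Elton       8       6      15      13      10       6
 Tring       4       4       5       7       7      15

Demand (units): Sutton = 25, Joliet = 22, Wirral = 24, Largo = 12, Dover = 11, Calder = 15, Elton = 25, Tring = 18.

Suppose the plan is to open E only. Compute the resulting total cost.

Each post office is assigned to its cheapest site among the open ones.
{E}: Sutton→E 13·25=325, Joliet→E 15·22=330, Wirral→E 9·24=216, Largo→E 4·12=48, Dover→E 11·11=121, Calder→E 9·15=135, Elton→E 10·25=250, Tring→E 7·18=126. Service 1551; fixed 186; total 1737.

Total cost: 1737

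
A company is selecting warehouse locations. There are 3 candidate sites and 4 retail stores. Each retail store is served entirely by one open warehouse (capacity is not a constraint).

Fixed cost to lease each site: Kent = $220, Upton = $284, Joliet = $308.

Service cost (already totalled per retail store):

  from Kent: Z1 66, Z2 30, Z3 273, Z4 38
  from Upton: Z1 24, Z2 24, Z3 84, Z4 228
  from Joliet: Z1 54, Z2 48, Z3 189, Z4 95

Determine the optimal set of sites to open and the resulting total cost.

For any fixed open set, each retail store goes to its cheapest open site; total = fixed + service.
{Kent}: Z1→Kent 66, Z2→Kent 30, Z3→Kent 273, Z4→Kent 38. Service 407; fixed 220; total 627.
{Upton}: service 360 + fixed 284 = 644
{Kent, Upton}: Z1→Upton 24, Z2→Upton 24, Z3→Upton 84, Z4→Kent 38. Service 170; fixed 504; total 674.
{Kent, Upton, Joliet}: service 170 + fixed 812 = 982
No other subset beats 627.

Open Kent only; minimum total cost 627.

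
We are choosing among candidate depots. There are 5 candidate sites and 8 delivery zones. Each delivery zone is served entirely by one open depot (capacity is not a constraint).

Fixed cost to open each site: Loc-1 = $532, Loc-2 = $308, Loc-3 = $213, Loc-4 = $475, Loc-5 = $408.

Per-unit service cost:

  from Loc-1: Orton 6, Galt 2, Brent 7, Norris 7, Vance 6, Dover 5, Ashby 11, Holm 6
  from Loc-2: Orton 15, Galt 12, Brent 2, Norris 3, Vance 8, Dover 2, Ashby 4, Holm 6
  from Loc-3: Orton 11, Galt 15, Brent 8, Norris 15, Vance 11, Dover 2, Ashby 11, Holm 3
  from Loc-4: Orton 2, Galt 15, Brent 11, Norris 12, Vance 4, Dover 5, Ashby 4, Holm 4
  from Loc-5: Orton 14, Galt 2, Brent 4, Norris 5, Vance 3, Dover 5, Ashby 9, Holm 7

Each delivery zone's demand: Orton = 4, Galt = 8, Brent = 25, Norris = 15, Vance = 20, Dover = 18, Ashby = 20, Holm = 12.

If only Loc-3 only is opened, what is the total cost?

Each delivery zone is assigned to its cheapest site among the open ones.
{Loc-3}: Orton→Loc-3 11·4=44, Galt→Loc-3 15·8=120, Brent→Loc-3 8·25=200, Norris→Loc-3 15·15=225, Vance→Loc-3 11·20=220, Dover→Loc-3 2·18=36, Ashby→Loc-3 11·20=220, Holm→Loc-3 3·12=36. Service 1101; fixed 213; total 1314.

Total cost: 1314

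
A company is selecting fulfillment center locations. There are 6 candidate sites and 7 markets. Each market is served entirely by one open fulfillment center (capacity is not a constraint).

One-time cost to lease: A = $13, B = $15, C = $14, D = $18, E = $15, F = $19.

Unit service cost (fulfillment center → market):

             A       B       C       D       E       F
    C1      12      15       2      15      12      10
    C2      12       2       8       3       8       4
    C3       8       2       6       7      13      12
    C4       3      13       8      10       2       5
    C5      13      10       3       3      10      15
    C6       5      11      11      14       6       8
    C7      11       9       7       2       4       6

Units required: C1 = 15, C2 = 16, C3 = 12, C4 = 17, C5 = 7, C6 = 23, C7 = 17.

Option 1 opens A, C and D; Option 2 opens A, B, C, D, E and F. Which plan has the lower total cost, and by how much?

Option 2 is cheaper by 32.

Option 1: {A, C, D}: C1→C 2·15=30, C2→D 3·16=48, C3→C 6·12=72, C4→A 3·17=51, C5→C 3·7=21, C6→A 5·23=115, C7→D 2·17=34. Service 371; fixed 45; total 416.
Option 2: {A, B, C, D, E, F}: C1→C 2·15=30, C2→B 2·16=32, C3→B 2·12=24, C4→E 2·17=34, C5→C 3·7=21, C6→A 5·23=115, C7→D 2·17=34. Service 290; fixed 94; total 384.
Difference: |416 − 384| = 32.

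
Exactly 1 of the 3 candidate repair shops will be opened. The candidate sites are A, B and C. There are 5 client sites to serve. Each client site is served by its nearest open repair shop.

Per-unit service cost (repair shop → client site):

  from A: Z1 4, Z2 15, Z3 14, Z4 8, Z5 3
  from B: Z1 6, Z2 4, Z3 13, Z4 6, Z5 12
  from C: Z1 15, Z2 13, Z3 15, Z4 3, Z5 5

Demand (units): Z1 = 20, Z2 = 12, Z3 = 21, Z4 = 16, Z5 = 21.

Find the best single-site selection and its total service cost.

Choose A only; total service cost 745.

With exactly 1 open, each client site uses its cheapest among the chosen.
{A}: Z1→A 4·20=80, Z2→A 15·12=180, Z3→A 14·21=294, Z4→A 8·16=128, Z5→A 3·21=63. Service cost 745.
{B}: service cost 789
{C}: service cost 924
Among all 3 size-1 choices, {A} is lowest.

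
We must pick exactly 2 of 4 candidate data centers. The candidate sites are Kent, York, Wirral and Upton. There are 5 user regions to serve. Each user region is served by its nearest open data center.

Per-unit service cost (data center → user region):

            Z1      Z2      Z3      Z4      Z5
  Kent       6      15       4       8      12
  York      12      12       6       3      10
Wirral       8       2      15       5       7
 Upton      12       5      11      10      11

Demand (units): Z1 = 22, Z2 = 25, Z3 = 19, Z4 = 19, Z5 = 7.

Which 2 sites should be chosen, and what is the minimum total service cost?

With exactly 2 open, each user region uses its cheapest among the chosen.
{Kent, Wirral}: Z1→Kent 6·22=132, Z2→Wirral 2·25=50, Z3→Kent 4·19=76, Z4→Wirral 5·19=95, Z5→Wirral 7·7=49. Service cost 402.
{York, Wirral}: service cost 446
{Kent, Upton}: service cost 562
Among all 6 size-2 choices, {Kent, Wirral} is lowest.

Choose Kent and Wirral; total service cost 402.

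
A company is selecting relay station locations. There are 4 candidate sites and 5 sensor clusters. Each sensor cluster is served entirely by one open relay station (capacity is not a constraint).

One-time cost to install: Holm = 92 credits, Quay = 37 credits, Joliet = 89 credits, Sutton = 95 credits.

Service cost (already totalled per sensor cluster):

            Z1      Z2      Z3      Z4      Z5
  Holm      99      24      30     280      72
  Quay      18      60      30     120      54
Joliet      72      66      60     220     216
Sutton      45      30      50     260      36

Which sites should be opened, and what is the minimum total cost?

For any fixed open set, each sensor cluster goes to its cheapest open site; total = fixed + service.
{Quay}: Z1→Quay 18, Z2→Quay 60, Z3→Quay 30, Z4→Quay 120, Z5→Quay 54. Service 282; fixed 37; total 319.
{Quay, Sutton}: Z1→Quay 18, Z2→Sutton 30, Z3→Quay 30, Z4→Quay 120, Z5→Sutton 36. Service 234; fixed 132; total 366.
{Holm, Quay}: service 246 + fixed 129 = 375
{Holm, Quay, Joliet, Sutton}: service 228 + fixed 313 = 541
No other subset beats 319.

Open Quay only; minimum total cost 319.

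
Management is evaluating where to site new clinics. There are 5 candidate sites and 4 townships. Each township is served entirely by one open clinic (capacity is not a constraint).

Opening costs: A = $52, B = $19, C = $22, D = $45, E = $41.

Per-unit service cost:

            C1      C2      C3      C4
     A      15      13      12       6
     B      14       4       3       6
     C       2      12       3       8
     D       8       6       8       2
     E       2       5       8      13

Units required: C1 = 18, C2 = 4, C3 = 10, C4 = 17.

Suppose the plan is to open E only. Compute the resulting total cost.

Total cost: 398

Each township is assigned to its cheapest site among the open ones.
{E}: C1→E 2·18=36, C2→E 5·4=20, C3→E 8·10=80, C4→E 13·17=221. Service 357; fixed 41; total 398.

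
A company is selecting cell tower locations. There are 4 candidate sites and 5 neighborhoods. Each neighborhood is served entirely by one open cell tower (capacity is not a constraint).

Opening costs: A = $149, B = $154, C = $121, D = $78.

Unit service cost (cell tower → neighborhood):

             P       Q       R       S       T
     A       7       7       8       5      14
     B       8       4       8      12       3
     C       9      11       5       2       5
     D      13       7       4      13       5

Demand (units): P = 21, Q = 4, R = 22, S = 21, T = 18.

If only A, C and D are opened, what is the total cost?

Total cost: 743

Each neighborhood is assigned to its cheapest site among the open ones.
{A, C, D}: P→A 7·21=147, Q→A 7·4=28, R→D 4·22=88, S→C 2·21=42, T→C 5·18=90. Service 395; fixed 348; total 743.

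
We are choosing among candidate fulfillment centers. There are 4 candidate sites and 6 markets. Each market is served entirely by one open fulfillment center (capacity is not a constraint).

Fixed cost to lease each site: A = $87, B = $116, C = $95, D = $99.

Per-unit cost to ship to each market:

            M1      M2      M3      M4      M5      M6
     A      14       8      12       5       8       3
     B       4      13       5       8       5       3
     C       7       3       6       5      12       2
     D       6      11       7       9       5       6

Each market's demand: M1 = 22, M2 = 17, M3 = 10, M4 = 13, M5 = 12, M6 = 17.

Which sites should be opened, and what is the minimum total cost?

For any fixed open set, each market goes to its cheapest open site; total = fixed + service.
{B, C}: M1→B 4·22=88, M2→C 3·17=51, M3→B 5·10=50, M4→C 5·13=65, M5→B 5·12=60, M6→C 2·17=34. Service 348; fixed 211; total 559.
{C, D}: service 402 + fixed 194 = 596
{C}: M1→C 7·22=154, M2→C 3·17=51, M3→C 6·10=60, M4→C 5·13=65, M5→C 12·12=144, M6→C 2·17=34. Service 508; fixed 95; total 603.
{A, B, C, D}: service 348 + fixed 397 = 745
No other subset beats 559.

Open B and C; minimum total cost 559.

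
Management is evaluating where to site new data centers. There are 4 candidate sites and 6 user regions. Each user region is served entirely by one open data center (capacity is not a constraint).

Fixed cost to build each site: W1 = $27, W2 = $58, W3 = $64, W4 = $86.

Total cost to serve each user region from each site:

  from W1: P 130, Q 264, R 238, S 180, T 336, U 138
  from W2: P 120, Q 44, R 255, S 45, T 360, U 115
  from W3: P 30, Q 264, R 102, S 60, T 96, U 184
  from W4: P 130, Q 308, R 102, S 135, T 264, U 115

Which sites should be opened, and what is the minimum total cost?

Open W2 and W3; minimum total cost 554.

For any fixed open set, each user region goes to its cheapest open site; total = fixed + service.
{W2, W3}: P→W3 30, Q→W2 44, R→W3 102, S→W2 45, T→W3 96, U→W2 115. Service 432; fixed 122; total 554.
{W1, W2, W3}: service 432 + fixed 149 = 581
{W2, W3, W4}: service 432 + fixed 208 = 640
{W1, W2, W3, W4}: service 432 + fixed 235 = 667
No other subset beats 554.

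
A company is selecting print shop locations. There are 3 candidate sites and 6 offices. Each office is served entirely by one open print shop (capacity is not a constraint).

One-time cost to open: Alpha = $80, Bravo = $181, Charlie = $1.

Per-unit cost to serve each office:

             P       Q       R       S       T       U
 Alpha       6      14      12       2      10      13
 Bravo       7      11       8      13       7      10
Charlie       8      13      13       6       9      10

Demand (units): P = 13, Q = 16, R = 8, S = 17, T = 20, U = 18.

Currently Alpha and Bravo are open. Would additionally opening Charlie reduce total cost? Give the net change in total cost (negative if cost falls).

No — net change +1 (cost rises by 1).

Current service cost with {Alpha, Bravo}: 672.
Adding Charlie: each office re-picks its cheapest; new service cost 672, saving 0.
Extra fixed cost: 1. Net change = 1 − 0 = 1.
(Totals: 933 → 934.)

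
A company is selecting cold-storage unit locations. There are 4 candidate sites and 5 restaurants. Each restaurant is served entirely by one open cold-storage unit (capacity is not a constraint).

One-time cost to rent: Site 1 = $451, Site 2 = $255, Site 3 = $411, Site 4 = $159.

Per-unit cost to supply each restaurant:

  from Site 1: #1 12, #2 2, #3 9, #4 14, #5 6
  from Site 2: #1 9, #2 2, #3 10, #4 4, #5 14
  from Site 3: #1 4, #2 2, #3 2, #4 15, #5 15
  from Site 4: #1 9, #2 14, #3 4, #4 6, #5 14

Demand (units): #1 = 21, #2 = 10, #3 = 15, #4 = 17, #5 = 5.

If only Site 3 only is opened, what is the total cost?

Each restaurant is assigned to its cheapest site among the open ones.
{Site 3}: #1→Site 3 4·21=84, #2→Site 3 2·10=20, #3→Site 3 2·15=30, #4→Site 3 15·17=255, #5→Site 3 15·5=75. Service 464; fixed 411; total 875.

Total cost: 875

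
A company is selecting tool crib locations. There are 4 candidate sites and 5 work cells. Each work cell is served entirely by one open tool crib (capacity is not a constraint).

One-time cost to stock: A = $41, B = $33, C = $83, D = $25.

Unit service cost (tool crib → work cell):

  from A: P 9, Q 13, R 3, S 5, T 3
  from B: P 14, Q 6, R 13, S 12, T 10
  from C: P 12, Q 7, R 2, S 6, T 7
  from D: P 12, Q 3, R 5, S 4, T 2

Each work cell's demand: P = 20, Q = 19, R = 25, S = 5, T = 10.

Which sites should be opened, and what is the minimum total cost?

For any fixed open set, each work cell goes to its cheapest open site; total = fixed + service.
{A, D}: P→A 9·20=180, Q→D 3·19=57, R→A 3·25=75, S→D 4·5=20, T→D 2·10=20. Service 352; fixed 66; total 418.
{A, B, D}: service 352 + fixed 99 = 451
{A, C, D}: service 327 + fixed 149 = 476
{A, B, C, D}: service 327 + fixed 182 = 509
No other subset beats 418.

Open A and D; minimum total cost 418.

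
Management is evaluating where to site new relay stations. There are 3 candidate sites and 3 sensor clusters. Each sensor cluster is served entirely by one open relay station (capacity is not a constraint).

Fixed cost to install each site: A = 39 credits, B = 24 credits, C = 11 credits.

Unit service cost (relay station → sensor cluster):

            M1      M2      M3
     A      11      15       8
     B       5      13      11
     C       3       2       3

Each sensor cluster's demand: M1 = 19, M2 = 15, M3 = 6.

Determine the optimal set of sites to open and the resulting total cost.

For any fixed open set, each sensor cluster goes to its cheapest open site; total = fixed + service.
{C}: M1→C 3·19=57, M2→C 2·15=30, M3→C 3·6=18. Service 105; fixed 11; total 116.
{B, C}: service 105 + fixed 35 = 140
{A, C}: M1→C 3·19=57, M2→C 2·15=30, M3→C 3·6=18. Service 105; fixed 50; total 155.
{A, B, C}: service 105 + fixed 74 = 179
No other subset beats 116.

Open C only; minimum total cost 116.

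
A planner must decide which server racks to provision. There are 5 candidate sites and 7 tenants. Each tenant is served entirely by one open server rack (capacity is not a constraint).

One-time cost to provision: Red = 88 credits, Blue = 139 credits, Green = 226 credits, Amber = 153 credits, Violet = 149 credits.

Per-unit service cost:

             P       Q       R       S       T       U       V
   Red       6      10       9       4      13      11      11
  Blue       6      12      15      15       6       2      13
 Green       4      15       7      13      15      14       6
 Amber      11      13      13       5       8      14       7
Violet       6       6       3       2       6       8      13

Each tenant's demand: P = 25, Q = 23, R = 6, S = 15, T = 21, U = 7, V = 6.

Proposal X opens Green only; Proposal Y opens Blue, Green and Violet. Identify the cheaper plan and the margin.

Proposal Y is cheaper by 381.

Proposal X: {Green}: P→Green 4·25=100, Q→Green 15·23=345, R→Green 7·6=42, S→Green 13·15=195, T→Green 15·21=315, U→Green 14·7=98, V→Green 6·6=36. Service 1131; fixed 226; total 1357.
Proposal Y: {Blue, Green, Violet}: P→Green 4·25=100, Q→Violet 6·23=138, R→Violet 3·6=18, S→Violet 2·15=30, T→Blue 6·21=126, U→Blue 2·7=14, V→Green 6·6=36. Service 462; fixed 514; total 976.
Difference: |1357 − 976| = 381.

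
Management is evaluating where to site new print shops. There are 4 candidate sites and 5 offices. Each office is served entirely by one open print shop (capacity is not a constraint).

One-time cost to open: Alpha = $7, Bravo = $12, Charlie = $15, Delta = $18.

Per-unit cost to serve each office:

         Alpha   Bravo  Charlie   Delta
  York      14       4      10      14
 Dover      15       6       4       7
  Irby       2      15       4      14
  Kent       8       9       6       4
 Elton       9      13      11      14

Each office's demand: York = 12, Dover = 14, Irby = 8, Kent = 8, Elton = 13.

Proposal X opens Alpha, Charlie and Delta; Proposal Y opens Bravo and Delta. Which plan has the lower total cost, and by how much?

Proposal X is cheaper by 94.

Proposal X: {Alpha, Charlie, Delta}: York→Charlie 10·12=120, Dover→Charlie 4·14=56, Irby→Alpha 2·8=16, Kent→Delta 4·8=32, Elton→Alpha 9·13=117. Service 341; fixed 40; total 381.
Proposal Y: {Bravo, Delta}: York→Bravo 4·12=48, Dover→Bravo 6·14=84, Irby→Delta 14·8=112, Kent→Delta 4·8=32, Elton→Bravo 13·13=169. Service 445; fixed 30; total 475.
Difference: |381 − 475| = 94.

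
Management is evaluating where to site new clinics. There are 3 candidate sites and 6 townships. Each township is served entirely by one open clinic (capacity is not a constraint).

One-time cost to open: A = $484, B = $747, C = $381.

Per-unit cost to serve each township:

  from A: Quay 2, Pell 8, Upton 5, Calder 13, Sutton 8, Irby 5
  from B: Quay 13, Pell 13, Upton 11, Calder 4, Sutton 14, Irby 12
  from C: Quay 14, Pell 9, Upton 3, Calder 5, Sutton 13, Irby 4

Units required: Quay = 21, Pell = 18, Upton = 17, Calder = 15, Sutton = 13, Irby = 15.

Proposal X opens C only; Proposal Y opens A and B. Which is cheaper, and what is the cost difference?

Proposal X: {C}: Quay→C 14·21=294, Pell→C 9·18=162, Upton→C 3·17=51, Calder→C 5·15=75, Sutton→C 13·13=169, Irby→C 4·15=60. Service 811; fixed 381; total 1192.
Proposal Y: {A, B}: Quay→A 2·21=42, Pell→A 8·18=144, Upton→A 5·17=85, Calder→B 4·15=60, Sutton→A 8·13=104, Irby→A 5·15=75. Service 510; fixed 1231; total 1741.
Difference: |1192 − 1741| = 549.

Proposal X is cheaper by 549.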